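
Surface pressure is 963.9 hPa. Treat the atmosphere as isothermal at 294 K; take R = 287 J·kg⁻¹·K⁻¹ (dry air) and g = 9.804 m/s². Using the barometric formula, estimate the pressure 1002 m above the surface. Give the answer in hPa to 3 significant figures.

P ≈ 858 hPa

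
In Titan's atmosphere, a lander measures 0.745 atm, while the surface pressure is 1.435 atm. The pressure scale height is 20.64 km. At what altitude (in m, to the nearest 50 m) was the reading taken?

z ≈ 13550 m

Invert the barometric formula: z = H ln(P₀/P).
P₀/P = 1.435/0.745 = 1.9262; ln(1.9262) = 0.65555.
z = 20640 × 0.65555 = 13531 m.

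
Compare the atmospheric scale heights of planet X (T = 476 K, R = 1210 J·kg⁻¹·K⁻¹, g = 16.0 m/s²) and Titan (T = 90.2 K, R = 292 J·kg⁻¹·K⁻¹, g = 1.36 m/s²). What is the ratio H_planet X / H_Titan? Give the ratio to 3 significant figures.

H_planet X/H_Titan ≈ 1.86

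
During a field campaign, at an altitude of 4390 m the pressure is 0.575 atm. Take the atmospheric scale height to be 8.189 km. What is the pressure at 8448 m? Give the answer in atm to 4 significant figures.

Between two levels, P₂ = P₁ exp(−Δz/H) with Δz = z₂ − z₁.
Δz = 8448.0 − 4390.0 = 4058.0 m; Δz/H = 4058.0/8189.0 = 0.49554.
P₂ = 0.575 × exp(−0.49554) = 0.575 × 0.60924 = 0.35031 atm.

P ≈ 0.3503 atm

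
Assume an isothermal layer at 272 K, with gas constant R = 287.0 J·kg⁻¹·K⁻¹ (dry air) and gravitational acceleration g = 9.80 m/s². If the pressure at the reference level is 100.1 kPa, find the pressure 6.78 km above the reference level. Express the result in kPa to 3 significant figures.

Scale height: H = RT/g = 287.0 × 272 / 9.80 = 7965.7 m.
Barometric formula: P = P₀ exp(−z/H).
z/H = 6780.0/7965.7 = 0.85115; exp(−0.85115) = 0.42692.
P = 100.1 × 0.42692 = 42.735 kPa.

P ≈ 42.7 kPa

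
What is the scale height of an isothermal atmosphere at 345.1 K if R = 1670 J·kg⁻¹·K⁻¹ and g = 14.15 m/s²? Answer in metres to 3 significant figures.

The scale height of an isothermal atmosphere is H = RT/g.
H = 1670 × 345.1 / 14.15 = 576320/14.15 = 40729 m.

H ≈ 40700 m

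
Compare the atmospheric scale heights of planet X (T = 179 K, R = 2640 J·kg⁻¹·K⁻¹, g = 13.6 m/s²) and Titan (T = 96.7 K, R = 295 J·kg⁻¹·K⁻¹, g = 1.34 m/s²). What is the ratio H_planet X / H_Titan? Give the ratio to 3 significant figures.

H_planet X/H_Titan ≈ 1.63

H = RT/g for each body.
H_planet X = 2640 × 179 / 13.6 = 34747 m.
H_Titan = 295 × 96.7 / 1.34 = 21288 m.
H_planet X/H_Titan = 34747/21288 = 1.6322.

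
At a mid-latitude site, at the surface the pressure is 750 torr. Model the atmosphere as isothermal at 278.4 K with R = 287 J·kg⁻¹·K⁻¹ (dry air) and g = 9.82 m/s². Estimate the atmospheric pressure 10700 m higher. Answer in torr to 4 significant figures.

P ≈ 201.3 torr

Scale height: H = RT/g = 287 × 278.4 / 9.82 = 8136.5 m.
Barometric formula: P = P₀ exp(−z/H).
z/H = 10700/8136.5 = 1.3151; exp(−1.3151) = 0.26845.
P = 750 × 0.26845 = 201.34 torr.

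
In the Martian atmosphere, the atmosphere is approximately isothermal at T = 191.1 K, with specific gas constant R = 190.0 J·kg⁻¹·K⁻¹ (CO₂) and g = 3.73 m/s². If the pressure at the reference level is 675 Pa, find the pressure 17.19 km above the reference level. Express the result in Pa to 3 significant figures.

Scale height: H = RT/g = 190.0 × 191.1 / 3.73 = 9734.3 m.
Barometric formula: P = P₀ exp(−z/H).
z/H = 17190/9734.3 = 1.7659; exp(−1.7659) = 0.17103.
P = 675 × 0.17103 = 115.45 Pa.

P ≈ 115 Pa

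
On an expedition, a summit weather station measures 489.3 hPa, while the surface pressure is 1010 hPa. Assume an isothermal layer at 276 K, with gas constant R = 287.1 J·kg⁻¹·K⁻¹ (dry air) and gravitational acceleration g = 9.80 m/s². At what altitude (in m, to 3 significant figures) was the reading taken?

z ≈ 5860 m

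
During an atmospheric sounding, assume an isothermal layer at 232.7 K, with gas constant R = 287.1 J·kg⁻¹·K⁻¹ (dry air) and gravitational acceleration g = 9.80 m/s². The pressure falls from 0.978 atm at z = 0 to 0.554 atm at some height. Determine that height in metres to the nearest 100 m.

Scale height: H = RT/g = 287.1 × 232.7 / 9.80 = 6817.2 m.
Invert the barometric formula: z = H ln(P₀/P).
P₀/P = 0.978/0.554 = 1.7653; ln(1.7653) = 0.56832.
z = 6817.2 × 0.56832 = 3874.4 m.

z ≈ 3900 m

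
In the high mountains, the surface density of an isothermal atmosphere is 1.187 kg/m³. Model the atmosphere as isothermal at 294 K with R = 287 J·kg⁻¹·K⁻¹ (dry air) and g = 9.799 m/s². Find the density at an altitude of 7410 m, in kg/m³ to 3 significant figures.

ρ ≈ 0.502 kg/m³

Scale height: H = RT/g = 287 × 294 / 9.799 = 8610.9 m.
In an isothermal atmosphere, density decays like pressure: ρ = ρ₀ exp(−z/H).
z/H = 7410.0/8610.9 = 0.86054; exp(−0.86054) = 0.42293.
ρ = 1.187 × 0.42293 = 0.50202 kg/m³.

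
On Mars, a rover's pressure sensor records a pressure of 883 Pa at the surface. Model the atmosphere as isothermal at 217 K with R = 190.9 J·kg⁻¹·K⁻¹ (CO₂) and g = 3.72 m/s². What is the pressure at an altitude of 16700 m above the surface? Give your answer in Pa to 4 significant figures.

P ≈ 197.1 Pa

Scale height: H = RT/g = 190.9 × 217 / 3.72 = 11136 m.
Barometric formula: P = P₀ exp(−z/H).
z/H = 16700/11136 = 1.4996; exp(−1.4996) = 0.22322.
P = 883 × 0.22322 = 197.10 Pa.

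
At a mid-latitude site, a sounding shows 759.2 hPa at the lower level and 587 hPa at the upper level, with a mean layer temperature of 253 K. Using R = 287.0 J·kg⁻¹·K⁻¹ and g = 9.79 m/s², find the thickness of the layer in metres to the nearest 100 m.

Hypsometric equation: Δz = (R T̄/g) ln(P₁/P₂).
R T̄/g = 287.0 × 253 / 9.79 = 7416.9 m.
ln(759.2/587) = ln(1.2934) = 0.25727.
Δz = 7416.9 × 0.25727 = 1908.1 m.

Δz ≈ 1900 m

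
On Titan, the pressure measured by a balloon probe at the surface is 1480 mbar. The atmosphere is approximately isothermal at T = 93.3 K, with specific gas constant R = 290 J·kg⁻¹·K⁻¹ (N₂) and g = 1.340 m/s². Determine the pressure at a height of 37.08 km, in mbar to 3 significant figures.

P ≈ 236 mbar

Scale height: H = RT/g = 290 × 93.3 / 1.340 = 20192 m.
Barometric formula: P = P₀ exp(−z/H).
z/H = 37080/20192 = 1.8364; exp(−1.8364) = 0.15939.
P = 1480 × 0.15939 = 235.90 mbar.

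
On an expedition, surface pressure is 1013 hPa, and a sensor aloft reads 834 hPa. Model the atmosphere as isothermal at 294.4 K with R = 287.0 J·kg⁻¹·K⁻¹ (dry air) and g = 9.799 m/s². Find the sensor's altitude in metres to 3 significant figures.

z ≈ 1680 m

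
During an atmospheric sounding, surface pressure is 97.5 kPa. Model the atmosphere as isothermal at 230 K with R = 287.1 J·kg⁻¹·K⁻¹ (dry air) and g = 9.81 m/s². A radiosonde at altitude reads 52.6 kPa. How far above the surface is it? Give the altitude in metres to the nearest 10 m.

z ≈ 4150 m

Scale height: H = RT/g = 287.1 × 230 / 9.81 = 6731.2 m.
Invert the barometric formula: z = H ln(P₀/P).
P₀/P = 97.5/52.6 = 1.8536; ln(1.8536) = 0.61713.
z = 6731.2 × 0.61713 = 4154.0 m.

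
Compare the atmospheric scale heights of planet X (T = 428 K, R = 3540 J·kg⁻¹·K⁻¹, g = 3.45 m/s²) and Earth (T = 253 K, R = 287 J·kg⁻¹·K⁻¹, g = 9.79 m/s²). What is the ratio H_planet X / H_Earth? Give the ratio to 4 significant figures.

H_planet X/H_Earth ≈ 59.21

H = RT/g for each body.
H_planet X = 3540 × 428 / 3.45 = 439170 m.
H_Earth = 287 × 253 / 9.79 = 7416.9 m.
H_planet X/H_Earth = 439170/7416.9 = 59.212.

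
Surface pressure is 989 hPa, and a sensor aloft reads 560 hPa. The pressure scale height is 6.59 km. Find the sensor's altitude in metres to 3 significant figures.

z ≈ 3750 m

Invert the barometric formula: z = H ln(P₀/P).
P₀/P = 989/560 = 1.7661; ln(1.7661) = 0.56877.
z = 6590.0 × 0.56877 = 3748.2 m.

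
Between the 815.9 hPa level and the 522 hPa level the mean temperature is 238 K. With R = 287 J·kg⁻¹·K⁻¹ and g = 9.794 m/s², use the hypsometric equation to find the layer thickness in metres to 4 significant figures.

Hypsometric equation: Δz = (R T̄/g) ln(P₁/P₂).
R T̄/g = 287 × 238 / 9.794 = 6974.3 m.
ln(815.9/522) = ln(1.5630) = 0.44661.
Δz = 6974.3 × 0.44661 = 3114.8 m.

Δz ≈ 3115 m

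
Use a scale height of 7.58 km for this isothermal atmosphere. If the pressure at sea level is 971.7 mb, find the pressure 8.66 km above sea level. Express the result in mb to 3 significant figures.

P ≈ 310 mb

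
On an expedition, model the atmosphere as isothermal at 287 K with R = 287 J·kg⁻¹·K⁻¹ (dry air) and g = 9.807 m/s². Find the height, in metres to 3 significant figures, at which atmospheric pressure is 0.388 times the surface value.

z ≈ 7950 m

Scale height: H = RT/g = 287 × 287 / 9.807 = 8399.0 m.
Set P/P₀ = exp(−z/H) = 0.388, so z = −H ln(0.388).
−ln(0.388) = 0.94675; z = 8399.0 × 0.94675 = 7951.8 m.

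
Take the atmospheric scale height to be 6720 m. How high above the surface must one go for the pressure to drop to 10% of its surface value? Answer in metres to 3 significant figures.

Set P/P₀ = exp(−z/H) = 0.1, so z = −H ln(0.1).
−ln(0.1) = 2.3026; z = 6720.0 × 2.3026 = 15473 m.

z ≈ 15500 m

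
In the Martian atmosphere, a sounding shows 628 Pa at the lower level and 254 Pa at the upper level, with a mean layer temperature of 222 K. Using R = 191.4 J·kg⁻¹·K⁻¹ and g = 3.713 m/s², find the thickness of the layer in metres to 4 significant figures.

Hypsometric equation: Δz = (R T̄/g) ln(P₁/P₂).
R T̄/g = 191.4 × 222 / 3.713 = 11444 m.
ln(628/254) = ln(2.4724) = 0.90519.
Δz = 11444 × 0.90519 = 10359 m.

Δz ≈ 10360 m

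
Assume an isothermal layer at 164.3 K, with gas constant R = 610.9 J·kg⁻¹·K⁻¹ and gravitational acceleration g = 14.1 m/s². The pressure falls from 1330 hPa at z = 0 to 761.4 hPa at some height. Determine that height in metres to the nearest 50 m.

z ≈ 3950 m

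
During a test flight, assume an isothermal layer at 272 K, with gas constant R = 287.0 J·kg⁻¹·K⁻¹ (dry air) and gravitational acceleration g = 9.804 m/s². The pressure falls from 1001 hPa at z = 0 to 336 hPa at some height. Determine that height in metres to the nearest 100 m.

z ≈ 8700 m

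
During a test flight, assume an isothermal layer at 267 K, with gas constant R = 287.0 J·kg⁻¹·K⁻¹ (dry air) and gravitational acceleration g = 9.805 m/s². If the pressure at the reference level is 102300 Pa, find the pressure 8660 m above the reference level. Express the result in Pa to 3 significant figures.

P ≈ 33800 Pa

Scale height: H = RT/g = 287.0 × 267 / 9.805 = 7815.3 m.
Barometric formula: P = P₀ exp(−z/H).
z/H = 8660.0/7815.3 = 1.1081; exp(−1.1081) = 0.33019.
P = 102300 × 0.33019 = 33778 Pa.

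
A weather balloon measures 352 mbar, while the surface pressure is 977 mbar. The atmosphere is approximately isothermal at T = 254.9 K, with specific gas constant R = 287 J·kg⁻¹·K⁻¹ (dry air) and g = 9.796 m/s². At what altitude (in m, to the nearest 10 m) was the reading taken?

z ≈ 7620 m

Scale height: H = RT/g = 287 × 254.9 / 9.796 = 7468.0 m.
Invert the barometric formula: z = H ln(P₀/P).
P₀/P = 977/352 = 2.7756; ln(2.7756) = 1.0209.
z = 7468.0 × 1.0209 = 7624.1 m.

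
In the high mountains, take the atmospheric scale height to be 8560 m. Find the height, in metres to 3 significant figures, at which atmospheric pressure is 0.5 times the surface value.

z ≈ 5930 m

Set P/P₀ = exp(−z/H) = 0.5, so z = −H ln(0.5).
−ln(0.5) = 0.69315; z = 8560.0 × 0.69315 = 5933.4 m.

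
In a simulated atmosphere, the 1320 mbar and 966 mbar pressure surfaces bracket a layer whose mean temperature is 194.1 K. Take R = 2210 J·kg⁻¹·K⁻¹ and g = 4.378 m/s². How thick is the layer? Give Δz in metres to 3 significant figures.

Hypsometric equation: Δz = (R T̄/g) ln(P₁/P₂).
R T̄/g = 2210 × 194.1 / 4.378 = 97981 m.
ln(1320/966) = ln(1.3665) = 0.31225.
Δz = 97981 × 0.31225 = 30595 m.

Δz ≈ 30600 m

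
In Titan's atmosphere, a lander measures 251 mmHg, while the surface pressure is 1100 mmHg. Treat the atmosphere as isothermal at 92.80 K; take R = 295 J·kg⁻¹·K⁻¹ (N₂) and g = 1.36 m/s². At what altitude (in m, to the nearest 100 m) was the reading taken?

Scale height: H = RT/g = 295 × 92.80 / 1.36 = 20129 m.
Invert the barometric formula: z = H ln(P₀/P).
P₀/P = 1100/251 = 4.3825; ln(4.3825) = 1.4776.
z = 20129 × 1.4776 = 29743 m.

z ≈ 29700 m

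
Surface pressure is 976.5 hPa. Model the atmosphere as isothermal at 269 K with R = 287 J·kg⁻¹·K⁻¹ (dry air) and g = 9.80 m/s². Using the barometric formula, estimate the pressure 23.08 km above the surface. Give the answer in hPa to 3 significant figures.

Scale height: H = RT/g = 287 × 269 / 9.80 = 7877.9 m.
Barometric formula: P = P₀ exp(−z/H).
z/H = 23080/7877.9 = 2.9297; exp(−2.9297) = 0.053413.
P = 976.5 × 0.053413 = 52.158 hPa.

P ≈ 52.2 hPa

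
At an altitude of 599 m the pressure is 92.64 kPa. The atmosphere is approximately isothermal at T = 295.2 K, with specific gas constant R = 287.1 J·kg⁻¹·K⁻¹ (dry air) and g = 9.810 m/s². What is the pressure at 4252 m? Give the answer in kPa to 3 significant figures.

P ≈ 60.7 kPa

Scale height: H = RT/g = 287.1 × 295.2 / 9.810 = 8639.3 m.
Between two levels, P₂ = P₁ exp(−Δz/H) with Δz = z₂ − z₁.
Δz = 4252.0 − 599.00 = 3653.0 m; Δz/H = 3653.0/8639.3 = 0.42284.
P₂ = 92.64 × exp(−0.42284) = 92.64 × 0.65518 = 60.696 kPa.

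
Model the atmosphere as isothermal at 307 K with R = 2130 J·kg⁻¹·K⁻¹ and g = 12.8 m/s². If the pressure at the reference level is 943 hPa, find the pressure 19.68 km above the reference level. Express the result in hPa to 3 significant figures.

Scale height: H = RT/g = 2130 × 307 / 12.8 = 51087 m.
Barometric formula: P = P₀ exp(−z/H).
z/H = 19680/51087 = 0.38523; exp(−0.38523) = 0.68029.
P = 943 × 0.68029 = 641.51 hPa.

P ≈ 642 hPa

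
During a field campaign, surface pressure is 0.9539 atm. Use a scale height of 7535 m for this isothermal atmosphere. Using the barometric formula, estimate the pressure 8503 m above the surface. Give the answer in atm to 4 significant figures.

P ≈ 0.3086 atm

Barometric formula: P = P₀ exp(−z/H).
z/H = 8503.0/7535.0 = 1.1285; exp(−1.1285) = 0.32352.
P = 0.9539 × 0.32352 = 0.30861 atm.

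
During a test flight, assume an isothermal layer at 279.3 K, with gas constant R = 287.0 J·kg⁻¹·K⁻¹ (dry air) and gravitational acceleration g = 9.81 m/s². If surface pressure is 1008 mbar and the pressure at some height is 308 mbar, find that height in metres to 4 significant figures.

z ≈ 9688 m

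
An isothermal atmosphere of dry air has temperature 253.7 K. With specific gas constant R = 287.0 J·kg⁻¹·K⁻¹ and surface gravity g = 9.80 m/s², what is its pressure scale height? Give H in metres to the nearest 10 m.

H ≈ 7430 m

The scale height of an isothermal atmosphere is H = RT/g.
H = 287.0 × 253.7 / 9.80 = 72812/9.80 = 7429.8 m.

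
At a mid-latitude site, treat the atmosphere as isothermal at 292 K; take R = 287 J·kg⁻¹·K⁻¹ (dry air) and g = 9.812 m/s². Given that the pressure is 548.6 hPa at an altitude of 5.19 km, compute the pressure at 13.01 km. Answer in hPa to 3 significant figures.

P ≈ 220 hPa

Scale height: H = RT/g = 287 × 292 / 9.812 = 8541.0 m.
Between two levels, P₂ = P₁ exp(−Δz/H) with Δz = z₂ − z₁.
Δz = 13010 − 5190.0 = 7820.0 m; Δz/H = 7820.0/8541.0 = 0.91558.
P₂ = 548.6 × exp(−0.91558) = 548.6 × 0.40028 = 219.59 hPa.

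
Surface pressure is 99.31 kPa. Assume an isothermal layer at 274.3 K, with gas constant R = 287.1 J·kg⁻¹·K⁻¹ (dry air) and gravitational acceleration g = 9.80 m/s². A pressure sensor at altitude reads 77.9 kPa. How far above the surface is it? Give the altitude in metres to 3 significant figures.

z ≈ 1950 m

Scale height: H = RT/g = 287.1 × 274.3 / 9.80 = 8035.9 m.
Invert the barometric formula: z = H ln(P₀/P).
P₀/P = 99.31/77.9 = 1.2748; ln(1.2748) = 0.24279.
z = 8035.9 × 0.24279 = 1951.0 m.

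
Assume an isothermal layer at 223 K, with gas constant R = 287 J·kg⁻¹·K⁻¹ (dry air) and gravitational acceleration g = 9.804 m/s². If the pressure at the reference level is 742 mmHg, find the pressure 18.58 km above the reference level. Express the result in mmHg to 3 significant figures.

P ≈ 43.1 mmHg

Scale height: H = RT/g = 287 × 223 / 9.804 = 6528.0 m.
Barometric formula: P = P₀ exp(−z/H).
z/H = 18580/6528.0 = 2.8462; exp(−2.8462) = 0.058065.
P = 742 × 0.058065 = 43.084 mmHg.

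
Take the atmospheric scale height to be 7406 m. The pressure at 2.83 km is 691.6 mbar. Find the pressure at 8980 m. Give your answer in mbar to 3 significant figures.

P ≈ 301 mbar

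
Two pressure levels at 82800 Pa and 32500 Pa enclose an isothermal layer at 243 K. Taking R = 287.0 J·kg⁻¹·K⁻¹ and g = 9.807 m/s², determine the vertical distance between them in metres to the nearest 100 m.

Δz ≈ 6700 m

Hypsometric equation: Δz = (R T̄/g) ln(P₁/P₂).
R T̄/g = 287.0 × 243 / 9.807 = 7111.3 m.
ln(82800/32500) = ln(2.5477) = 0.93519.
Δz = 7111.3 × 0.93519 = 6650.4 m.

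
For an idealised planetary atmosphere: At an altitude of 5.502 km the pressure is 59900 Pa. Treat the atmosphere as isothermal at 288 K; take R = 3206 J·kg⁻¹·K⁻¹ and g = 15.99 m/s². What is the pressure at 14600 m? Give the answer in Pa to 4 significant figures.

P ≈ 51170 Pa

Scale height: H = RT/g = 3206 × 288 / 15.99 = 57744 m.
Between two levels, P₂ = P₁ exp(−Δz/H) with Δz = z₂ − z₁.
Δz = 14600 − 5502.0 = 9098.0 m; Δz/H = 9098.0/57744 = 0.15756.
P₂ = 59900 × exp(−0.15756) = 59900 × 0.85423 = 51168 Pa.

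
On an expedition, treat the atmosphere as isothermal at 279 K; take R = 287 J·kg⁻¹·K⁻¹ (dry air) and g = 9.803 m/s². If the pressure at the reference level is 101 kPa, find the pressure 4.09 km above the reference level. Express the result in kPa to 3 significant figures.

P ≈ 61.2 kPa

Scale height: H = RT/g = 287 × 279 / 9.803 = 8168.2 m.
Barometric formula: P = P₀ exp(−z/H).
z/H = 4090.0/8168.2 = 0.50072; exp(−0.50072) = 0.60609.
P = 101 × 0.60609 = 61.215 kPa.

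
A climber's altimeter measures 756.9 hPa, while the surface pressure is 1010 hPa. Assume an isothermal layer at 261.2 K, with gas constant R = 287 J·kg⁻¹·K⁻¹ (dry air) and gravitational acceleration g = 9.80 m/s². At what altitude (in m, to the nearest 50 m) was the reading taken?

z ≈ 2200 m

Scale height: H = RT/g = 287 × 261.2 / 9.80 = 7649.4 m.
Invert the barometric formula: z = H ln(P₀/P).
P₀/P = 1010/756.9 = 1.3344; ln(1.3344) = 0.28848.
z = 7649.4 × 0.28848 = 2206.7 m.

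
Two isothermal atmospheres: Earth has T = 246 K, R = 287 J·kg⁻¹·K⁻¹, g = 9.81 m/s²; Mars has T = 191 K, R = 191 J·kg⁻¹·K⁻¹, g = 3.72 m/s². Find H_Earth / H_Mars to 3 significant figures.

H_Earth/H_Mars ≈ 0.734

H = RT/g for each body.
H_Earth = 287 × 246 / 9.81 = 7196.9 m.
H_Mars = 191 × 191 / 3.72 = 9806.7 m.
H_Earth/H_Mars = 7196.9/9806.7 = 0.73388.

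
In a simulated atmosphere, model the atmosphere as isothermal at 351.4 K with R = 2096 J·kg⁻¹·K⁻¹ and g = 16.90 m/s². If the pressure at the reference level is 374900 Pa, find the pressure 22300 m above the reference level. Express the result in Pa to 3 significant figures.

Scale height: H = RT/g = 2096 × 351.4 / 16.90 = 43582 m.
Barometric formula: P = P₀ exp(−z/H).
z/H = 22300/43582 = 0.51168; exp(−0.51168) = 0.59949.
P = 374900 × 0.59949 = 224750 Pa.

P ≈ 225000 Pa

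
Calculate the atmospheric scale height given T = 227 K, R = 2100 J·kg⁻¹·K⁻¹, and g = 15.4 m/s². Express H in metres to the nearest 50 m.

The scale height of an isothermal atmosphere is H = RT/g.
H = 2100 × 227 / 15.4 = 476700/15.4 = 30955 m.

H ≈ 30950 m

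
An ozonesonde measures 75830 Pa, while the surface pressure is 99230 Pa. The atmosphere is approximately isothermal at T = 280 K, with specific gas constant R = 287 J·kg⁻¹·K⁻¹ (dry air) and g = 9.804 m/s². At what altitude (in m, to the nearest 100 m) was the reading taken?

Scale height: H = RT/g = 287 × 280 / 9.804 = 8196.7 m.
Invert the barometric formula: z = H ln(P₀/P).
P₀/P = 99230/75830 = 1.3086; ln(1.3086) = 0.26896.
z = 8196.7 × 0.26896 = 2204.6 m.

z ≈ 2200 m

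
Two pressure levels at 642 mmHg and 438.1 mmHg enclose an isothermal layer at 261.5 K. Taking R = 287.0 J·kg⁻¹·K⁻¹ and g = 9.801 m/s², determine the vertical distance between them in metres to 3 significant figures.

Δz ≈ 2930 m

Hypsometric equation: Δz = (R T̄/g) ln(P₁/P₂).
R T̄/g = 287.0 × 261.5 / 9.801 = 7657.4 m.
ln(642/438.1) = ln(1.4654) = 0.38213.
Δz = 7657.4 × 0.38213 = 2926.1 m.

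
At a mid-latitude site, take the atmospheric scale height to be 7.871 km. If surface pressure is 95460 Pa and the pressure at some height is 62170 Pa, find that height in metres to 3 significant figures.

Invert the barometric formula: z = H ln(P₀/P).
P₀/P = 95460/62170 = 1.5355; ln(1.5355) = 0.42886.
z = 7871.0 × 0.42886 = 3375.6 m.

z ≈ 3380 m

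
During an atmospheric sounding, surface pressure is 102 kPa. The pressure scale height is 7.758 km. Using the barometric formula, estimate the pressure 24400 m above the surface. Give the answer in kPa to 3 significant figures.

P ≈ 4.39 kPa

Barometric formula: P = P₀ exp(−z/H).
z/H = 24400/7758.0 = 3.1451; exp(−3.1451) = 0.043063.
P = 102 × 0.043063 = 4.3924 kPa.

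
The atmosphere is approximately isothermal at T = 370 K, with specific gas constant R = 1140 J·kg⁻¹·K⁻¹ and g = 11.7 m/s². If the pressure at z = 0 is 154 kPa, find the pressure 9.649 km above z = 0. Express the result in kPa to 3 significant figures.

Scale height: H = RT/g = 1140 × 370 / 11.7 = 36051 m.
Barometric formula: P = P₀ exp(−z/H).
z/H = 9649.0/36051 = 0.26765; exp(−0.26765) = 0.76518.
P = 154 × 0.76518 = 117.84 kPa.

P ≈ 118 kPa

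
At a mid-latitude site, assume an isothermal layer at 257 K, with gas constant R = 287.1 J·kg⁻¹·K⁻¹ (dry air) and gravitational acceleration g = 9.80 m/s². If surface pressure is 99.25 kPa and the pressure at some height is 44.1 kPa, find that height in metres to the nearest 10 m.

z ≈ 6110 m

Scale height: H = RT/g = 287.1 × 257 / 9.80 = 7529.1 m.
Invert the barometric formula: z = H ln(P₀/P).
P₀/P = 99.25/44.1 = 2.2506; ln(2.2506) = 0.81120.
z = 7529.1 × 0.81120 = 6107.6 m.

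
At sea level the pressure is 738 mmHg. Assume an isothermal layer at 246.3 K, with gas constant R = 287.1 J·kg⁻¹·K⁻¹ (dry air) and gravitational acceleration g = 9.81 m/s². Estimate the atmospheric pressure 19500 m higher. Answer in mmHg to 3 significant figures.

P ≈ 49.3 mmHg

Scale height: H = RT/g = 287.1 × 246.3 / 9.81 = 7208.2 m.
Barometric formula: P = P₀ exp(−z/H).
z/H = 19500/7208.2 = 2.7053; exp(−2.7053) = 0.066850.
P = 738 × 0.066850 = 49.335 mmHg.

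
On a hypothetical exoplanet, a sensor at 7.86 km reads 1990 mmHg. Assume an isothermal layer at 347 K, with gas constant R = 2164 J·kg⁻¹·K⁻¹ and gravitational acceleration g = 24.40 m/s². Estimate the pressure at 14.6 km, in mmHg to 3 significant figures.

P ≈ 1600 mmHg

Scale height: H = RT/g = 2164 × 347 / 24.40 = 30775 m.
Between two levels, P₂ = P₁ exp(−Δz/H) with Δz = z₂ − z₁.
Δz = 14600 − 7860.0 = 6740.0 m; Δz/H = 6740.0/30775 = 0.21901.
P₂ = 1990 × exp(−0.21901) = 1990 × 0.80331 = 1598.6 mmHg.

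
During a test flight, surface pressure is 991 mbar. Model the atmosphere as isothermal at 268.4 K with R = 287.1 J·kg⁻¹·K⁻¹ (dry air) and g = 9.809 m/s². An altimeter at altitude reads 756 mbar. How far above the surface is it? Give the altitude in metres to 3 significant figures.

Scale height: H = RT/g = 287.1 × 268.4 / 9.809 = 7855.8 m.
Invert the barometric formula: z = H ln(P₀/P).
P₀/P = 991/756 = 1.3108; ln(1.3108) = 0.27064.
z = 7855.8 × 0.27064 = 2126.1 m.

z ≈ 2130 m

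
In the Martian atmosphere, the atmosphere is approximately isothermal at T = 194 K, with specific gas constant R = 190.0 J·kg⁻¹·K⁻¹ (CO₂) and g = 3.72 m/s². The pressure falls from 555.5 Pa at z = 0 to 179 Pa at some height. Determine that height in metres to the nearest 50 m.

z ≈ 11200 m

Scale height: H = RT/g = 190.0 × 194 / 3.72 = 9908.6 m.
Invert the barometric formula: z = H ln(P₀/P).
P₀/P = 555.5/179 = 3.1034; ln(3.1034) = 1.1325.
z = 9908.6 × 1.1325 = 11221 m.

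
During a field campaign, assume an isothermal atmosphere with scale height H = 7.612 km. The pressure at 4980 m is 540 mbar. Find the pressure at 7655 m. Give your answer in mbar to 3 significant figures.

P ≈ 380 mbar

Between two levels, P₂ = P₁ exp(−Δz/H) with Δz = z₂ − z₁.
Δz = 7655.0 − 4980.0 = 2675.0 m; Δz/H = 2675.0/7612.0 = 0.35142.
P₂ = 540 × exp(−0.35142) = 540 × 0.70369 = 379.99 mbar.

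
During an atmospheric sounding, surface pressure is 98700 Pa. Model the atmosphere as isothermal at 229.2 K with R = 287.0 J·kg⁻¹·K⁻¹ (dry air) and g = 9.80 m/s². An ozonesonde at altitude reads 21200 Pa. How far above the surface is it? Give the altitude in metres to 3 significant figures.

z ≈ 10300 m

Scale height: H = RT/g = 287.0 × 229.2 / 9.80 = 6712.3 m.
Invert the barometric formula: z = H ln(P₀/P).
P₀/P = 98700/21200 = 4.6557; ln(4.6557) = 1.5381.
z = 6712.3 × 1.5381 = 10324 m.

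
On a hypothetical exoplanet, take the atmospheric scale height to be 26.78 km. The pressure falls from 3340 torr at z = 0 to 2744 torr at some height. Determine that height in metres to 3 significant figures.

z ≈ 5260 m

Invert the barometric formula: z = H ln(P₀/P).
P₀/P = 3340/2744 = 1.2172; ln(1.2172) = 0.19655.
z = 26780 × 0.19655 = 5263.6 m.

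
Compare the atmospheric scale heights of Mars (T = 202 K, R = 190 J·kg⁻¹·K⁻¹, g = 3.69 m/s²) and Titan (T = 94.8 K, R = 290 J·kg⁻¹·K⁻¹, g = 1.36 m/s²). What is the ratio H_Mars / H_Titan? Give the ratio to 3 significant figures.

H = RT/g for each body.
H_Mars = 190 × 202 / 3.69 = 10401 m.
H_Titan = 290 × 94.8 / 1.36 = 20215 m.
H_Mars/H_Titan = 10401/20215 = 0.51452.

H_Mars/H_Titan ≈ 0.515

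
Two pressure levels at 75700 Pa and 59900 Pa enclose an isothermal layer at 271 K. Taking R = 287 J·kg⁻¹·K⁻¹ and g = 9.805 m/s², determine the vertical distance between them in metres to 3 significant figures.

Δz ≈ 1860 m

Hypsometric equation: Δz = (R T̄/g) ln(P₁/P₂).
R T̄/g = 287 × 271 / 9.805 = 7932.4 m.
ln(75700/59900) = ln(1.2638) = 0.23412.
Δz = 7932.4 × 0.23412 = 1857.1 m.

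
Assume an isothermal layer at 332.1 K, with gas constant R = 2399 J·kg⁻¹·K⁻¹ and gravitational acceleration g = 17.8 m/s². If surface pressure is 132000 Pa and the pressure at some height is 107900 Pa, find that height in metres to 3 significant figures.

z ≈ 9020 m

Scale height: H = RT/g = 2399 × 332.1 / 17.8 = 44759 m.
Invert the barometric formula: z = H ln(P₀/P).
P₀/P = 132000/107900 = 1.2234; ln(1.2234) = 0.20163.
z = 44759 × 0.20163 = 9024.8 m.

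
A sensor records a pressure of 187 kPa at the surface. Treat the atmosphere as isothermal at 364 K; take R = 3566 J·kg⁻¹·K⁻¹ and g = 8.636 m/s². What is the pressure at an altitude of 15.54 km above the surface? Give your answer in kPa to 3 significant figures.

P ≈ 169 kPa

Scale height: H = RT/g = 3566 × 364 / 8.636 = 150300 m.
Barometric formula: P = P₀ exp(−z/H).
z/H = 15540/150300 = 0.10339; exp(−0.10339) = 0.90178.
P = 187 × 0.90178 = 168.63 kPa.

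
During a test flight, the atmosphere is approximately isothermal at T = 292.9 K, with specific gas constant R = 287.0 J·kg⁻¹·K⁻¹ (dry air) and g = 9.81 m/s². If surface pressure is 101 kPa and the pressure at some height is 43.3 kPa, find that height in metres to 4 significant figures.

Scale height: H = RT/g = 287.0 × 292.9 / 9.81 = 8569.0 m.
Invert the barometric formula: z = H ln(P₀/P).
P₀/P = 101/43.3 = 2.3326; ln(2.3326) = 0.84698.
z = 8569.0 × 0.84698 = 7257.8 m.

z ≈ 7258 m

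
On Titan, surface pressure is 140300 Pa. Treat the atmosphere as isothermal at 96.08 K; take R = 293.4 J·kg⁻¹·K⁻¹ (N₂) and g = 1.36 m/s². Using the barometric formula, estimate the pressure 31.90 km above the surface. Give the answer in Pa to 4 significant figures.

Scale height: H = RT/g = 293.4 × 96.08 / 1.36 = 20728 m.
Barometric formula: P = P₀ exp(−z/H).
z/H = 31900/20728 = 1.5390; exp(−1.5390) = 0.21460.
P = 140300 × 0.21460 = 30108 Pa.

P ≈ 30110 Pa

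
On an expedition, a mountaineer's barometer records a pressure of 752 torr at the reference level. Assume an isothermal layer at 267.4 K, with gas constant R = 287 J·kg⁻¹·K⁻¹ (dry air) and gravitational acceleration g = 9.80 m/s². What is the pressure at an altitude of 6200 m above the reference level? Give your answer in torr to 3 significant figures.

P ≈ 341 torr

Scale height: H = RT/g = 287 × 267.4 / 9.80 = 7831.0 m.
Barometric formula: P = P₀ exp(−z/H).
z/H = 6200.0/7831.0 = 0.79173; exp(−0.79173) = 0.45306.
P = 752 × 0.45306 = 340.70 torr.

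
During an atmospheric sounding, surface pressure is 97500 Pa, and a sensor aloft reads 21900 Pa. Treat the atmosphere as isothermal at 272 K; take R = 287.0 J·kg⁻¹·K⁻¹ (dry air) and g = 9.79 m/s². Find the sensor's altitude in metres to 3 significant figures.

z ≈ 11900 m

Scale height: H = RT/g = 287.0 × 272 / 9.79 = 7973.9 m.
Invert the barometric formula: z = H ln(P₀/P).
P₀/P = 97500/21900 = 4.4521; ln(4.4521) = 1.4934.
z = 7973.9 × 1.4934 = 11908 m.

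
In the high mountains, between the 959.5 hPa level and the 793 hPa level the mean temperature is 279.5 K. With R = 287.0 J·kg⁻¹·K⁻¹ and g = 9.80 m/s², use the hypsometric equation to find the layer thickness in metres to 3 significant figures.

Hypsometric equation: Δz = (R T̄/g) ln(P₁/P₂).
R T̄/g = 287.0 × 279.5 / 9.80 = 8185.4 m.
ln(959.5/793) = ln(1.2100) = 0.19062.
Δz = 8185.4 × 0.19062 = 1560.3 m.

Δz ≈ 1560 m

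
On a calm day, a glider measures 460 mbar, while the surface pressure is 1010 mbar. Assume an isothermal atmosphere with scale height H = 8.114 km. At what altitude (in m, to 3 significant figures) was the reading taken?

z ≈ 6380 m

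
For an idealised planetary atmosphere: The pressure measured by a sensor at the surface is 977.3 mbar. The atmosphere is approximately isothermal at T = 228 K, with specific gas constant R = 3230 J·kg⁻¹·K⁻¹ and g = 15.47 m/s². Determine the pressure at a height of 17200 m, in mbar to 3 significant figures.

P ≈ 681 mbar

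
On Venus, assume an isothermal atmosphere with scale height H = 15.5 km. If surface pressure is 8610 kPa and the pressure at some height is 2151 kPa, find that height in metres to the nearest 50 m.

Invert the barometric formula: z = H ln(P₀/P).
P₀/P = 8610/2151 = 4.0028; ln(4.0028) = 1.3870.
z = 15500 × 1.3870 = 21498 m.

z ≈ 21500 m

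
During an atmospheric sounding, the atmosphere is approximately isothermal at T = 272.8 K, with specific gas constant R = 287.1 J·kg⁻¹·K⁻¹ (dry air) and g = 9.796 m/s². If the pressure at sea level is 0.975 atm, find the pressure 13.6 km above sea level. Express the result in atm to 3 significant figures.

P ≈ 0.178 atm

Scale height: H = RT/g = 287.1 × 272.8 / 9.796 = 7995.2 m.
Barometric formula: P = P₀ exp(−z/H).
z/H = 13600/7995.2 = 1.7010; exp(−1.7010) = 0.18250.
P = 0.975 × 0.18250 = 0.17794 atm.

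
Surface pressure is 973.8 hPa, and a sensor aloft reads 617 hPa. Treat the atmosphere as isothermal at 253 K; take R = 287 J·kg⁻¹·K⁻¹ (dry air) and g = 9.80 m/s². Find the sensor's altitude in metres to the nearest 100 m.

z ≈ 3400 m

Scale height: H = RT/g = 287 × 253 / 9.80 = 7409.3 m.
Invert the barometric formula: z = H ln(P₀/P).
P₀/P = 973.8/617 = 1.5783; ln(1.5783) = 0.45635.
z = 7409.3 × 0.45635 = 3381.2 m.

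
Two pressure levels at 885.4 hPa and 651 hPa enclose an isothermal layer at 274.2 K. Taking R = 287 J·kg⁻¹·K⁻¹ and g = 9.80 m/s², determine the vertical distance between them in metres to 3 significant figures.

Δz ≈ 2470 m

Hypsometric equation: Δz = (R T̄/g) ln(P₁/P₂).
R T̄/g = 287 × 274.2 / 9.80 = 8030.1 m.
ln(885.4/651) = ln(1.3601) = 0.30756.
Δz = 8030.1 × 0.30756 = 2469.7 m.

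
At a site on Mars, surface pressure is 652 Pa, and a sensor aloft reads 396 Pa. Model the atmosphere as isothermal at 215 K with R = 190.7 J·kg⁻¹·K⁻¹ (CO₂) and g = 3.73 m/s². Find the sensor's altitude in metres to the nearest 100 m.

z ≈ 5500 m

Scale height: H = RT/g = 190.7 × 215 / 3.73 = 10992 m.
Invert the barometric formula: z = H ln(P₀/P).
P₀/P = 652/396 = 1.6465; ln(1.6465) = 0.49865.
z = 10992 × 0.49865 = 5481.2 m.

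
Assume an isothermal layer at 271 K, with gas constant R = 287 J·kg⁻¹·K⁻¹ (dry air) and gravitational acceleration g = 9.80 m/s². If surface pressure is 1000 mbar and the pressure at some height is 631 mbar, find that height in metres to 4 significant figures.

z ≈ 3654 m

Scale height: H = RT/g = 287 × 271 / 9.80 = 7936.4 m.
Invert the barometric formula: z = H ln(P₀/P).
P₀/P = 1000/631 = 1.5848; ln(1.5848) = 0.46046.
z = 7936.4 × 0.46046 = 3654.4 m.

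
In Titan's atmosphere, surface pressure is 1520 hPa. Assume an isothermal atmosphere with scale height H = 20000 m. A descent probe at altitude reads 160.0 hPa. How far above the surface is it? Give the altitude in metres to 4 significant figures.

Invert the barometric formula: z = H ln(P₀/P).
P₀/P = 1520/160.0 = 9.5000; ln(9.5000) = 2.2513.
z = 20000 × 2.2513 = 45026 m.

z ≈ 45030 m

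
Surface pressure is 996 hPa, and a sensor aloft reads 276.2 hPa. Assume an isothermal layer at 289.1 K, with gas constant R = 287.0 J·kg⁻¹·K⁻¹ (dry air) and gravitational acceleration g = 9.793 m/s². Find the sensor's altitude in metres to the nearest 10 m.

z ≈ 10870 m

Scale height: H = RT/g = 287.0 × 289.1 / 9.793 = 8472.6 m.
Invert the barometric formula: z = H ln(P₀/P).
P₀/P = 996/276.2 = 3.6061; ln(3.6061) = 1.2826.
z = 8472.6 × 1.2826 = 10867 m.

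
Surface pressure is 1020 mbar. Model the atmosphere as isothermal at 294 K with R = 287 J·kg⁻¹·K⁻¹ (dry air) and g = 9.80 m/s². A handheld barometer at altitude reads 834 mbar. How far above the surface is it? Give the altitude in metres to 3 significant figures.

z ≈ 1730 m

Scale height: H = RT/g = 287 × 294 / 9.80 = 8610.0 m.
Invert the barometric formula: z = H ln(P₀/P).
P₀/P = 1020/834 = 1.2230; ln(1.2230) = 0.20131.
z = 8610.0 × 0.20131 = 1733.3 m.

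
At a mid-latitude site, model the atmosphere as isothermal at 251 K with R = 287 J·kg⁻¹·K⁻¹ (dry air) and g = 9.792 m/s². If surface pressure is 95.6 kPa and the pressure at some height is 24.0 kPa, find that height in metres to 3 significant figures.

Scale height: H = RT/g = 287 × 251 / 9.792 = 7356.7 m.
Invert the barometric formula: z = H ln(P₀/P).
P₀/P = 95.6/24.0 = 3.9833; ln(3.9833) = 1.3821.
z = 7356.7 × 1.3821 = 10168 m.

z ≈ 10200 m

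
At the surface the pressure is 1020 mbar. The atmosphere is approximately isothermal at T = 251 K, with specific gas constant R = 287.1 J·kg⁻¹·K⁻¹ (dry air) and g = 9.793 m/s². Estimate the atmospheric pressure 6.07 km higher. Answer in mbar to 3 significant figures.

Scale height: H = RT/g = 287.1 × 251 / 9.793 = 7358.5 m.
Barometric formula: P = P₀ exp(−z/H).
z/H = 6070.0/7358.5 = 0.82490; exp(−0.82490) = 0.43828.
P = 1020 × 0.43828 = 447.05 mbar.

P ≈ 447 mbar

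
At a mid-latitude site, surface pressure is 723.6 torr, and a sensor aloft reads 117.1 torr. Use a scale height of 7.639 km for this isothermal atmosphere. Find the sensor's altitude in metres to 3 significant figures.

Invert the barometric formula: z = H ln(P₀/P).
P₀/P = 723.6/117.1 = 6.1793; ln(6.1793) = 1.8212.
z = 7639.0 × 1.8212 = 13912 m.

z ≈ 13900 m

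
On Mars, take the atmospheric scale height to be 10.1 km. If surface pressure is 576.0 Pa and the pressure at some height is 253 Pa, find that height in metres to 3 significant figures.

z ≈ 8310 m

Invert the barometric formula: z = H ln(P₀/P).
P₀/P = 576.0/253 = 2.2767; ln(2.2767) = 0.82273.
z = 10100 × 0.82273 = 8309.6 m.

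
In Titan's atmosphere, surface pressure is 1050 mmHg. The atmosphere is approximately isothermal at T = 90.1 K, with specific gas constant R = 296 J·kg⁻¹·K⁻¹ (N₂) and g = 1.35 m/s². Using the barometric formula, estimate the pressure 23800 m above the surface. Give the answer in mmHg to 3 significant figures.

Scale height: H = RT/g = 296 × 90.1 / 1.35 = 19755 m.
Barometric formula: P = P₀ exp(−z/H).
z/H = 23800/19755 = 1.2048; exp(−1.2048) = 0.29975.
P = 1050 × 0.29975 = 314.74 mmHg.

P ≈ 315 mmHg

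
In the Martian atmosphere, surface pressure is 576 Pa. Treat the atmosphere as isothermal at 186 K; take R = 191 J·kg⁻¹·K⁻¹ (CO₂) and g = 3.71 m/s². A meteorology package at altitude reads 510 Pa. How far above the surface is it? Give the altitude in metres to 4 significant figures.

z ≈ 1165 m

Scale height: H = RT/g = 191 × 186 / 3.71 = 9575.7 m.
Invert the barometric formula: z = H ln(P₀/P).
P₀/P = 576/510 = 1.1294; ln(1.1294) = 0.12169.
z = 9575.7 × 0.12169 = 1165.3 m.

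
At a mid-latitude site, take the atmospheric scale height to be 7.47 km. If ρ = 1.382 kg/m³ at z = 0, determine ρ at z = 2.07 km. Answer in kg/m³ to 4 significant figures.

ρ ≈ 1.048 kg/m³

In an isothermal atmosphere, density decays like pressure: ρ = ρ₀ exp(−z/H).
z/H = 2070.0/7470.0 = 0.27711; exp(−0.27711) = 0.75797.
ρ = 1.382 × 0.75797 = 1.0475 kg/m³.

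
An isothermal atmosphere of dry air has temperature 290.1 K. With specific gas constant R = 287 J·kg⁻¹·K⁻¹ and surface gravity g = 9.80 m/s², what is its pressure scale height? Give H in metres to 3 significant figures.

H ≈ 8500 m

The scale height of an isothermal atmosphere is H = RT/g.
H = 287 × 290.1 / 9.80 = 83259/9.80 = 8495.8 m.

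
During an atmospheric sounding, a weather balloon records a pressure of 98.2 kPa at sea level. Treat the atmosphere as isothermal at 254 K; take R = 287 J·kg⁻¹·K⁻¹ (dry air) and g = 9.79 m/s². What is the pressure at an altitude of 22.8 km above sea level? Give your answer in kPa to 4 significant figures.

Scale height: H = RT/g = 287 × 254 / 9.79 = 7446.2 m.
Barometric formula: P = P₀ exp(−z/H).
z/H = 22800/7446.2 = 3.0620; exp(−3.0620) = 0.046794.
P = 98.2 × 0.046794 = 4.5952 kPa.

P ≈ 4.595 kPa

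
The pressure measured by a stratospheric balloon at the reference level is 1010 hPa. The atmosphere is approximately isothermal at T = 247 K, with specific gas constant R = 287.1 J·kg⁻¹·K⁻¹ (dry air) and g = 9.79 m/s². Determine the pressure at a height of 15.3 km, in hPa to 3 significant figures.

Scale height: H = RT/g = 287.1 × 247 / 9.79 = 7243.5 m.
Barometric formula: P = P₀ exp(−z/H).
z/H = 15300/7243.5 = 2.1122; exp(−2.1122) = 0.12097.
P = 1010 × 0.12097 = 122.18 hPa.

P ≈ 122 hPa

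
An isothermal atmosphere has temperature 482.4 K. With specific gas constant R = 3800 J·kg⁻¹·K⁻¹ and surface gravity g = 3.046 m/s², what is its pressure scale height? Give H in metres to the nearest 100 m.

The scale height of an isothermal atmosphere is H = RT/g.
H = 3800 × 482.4 / 3.046 = 1833100/3.046 = 601810 m.

H ≈ 601800 m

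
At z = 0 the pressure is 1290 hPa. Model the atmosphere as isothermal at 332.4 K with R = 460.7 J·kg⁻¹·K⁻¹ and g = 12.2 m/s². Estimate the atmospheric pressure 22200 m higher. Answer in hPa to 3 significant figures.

P ≈ 220 hPa

Scale height: H = RT/g = 460.7 × 332.4 / 12.2 = 12552 m.
Barometric formula: P = P₀ exp(−z/H).
z/H = 22200/12552 = 1.7686; exp(−1.7686) = 0.17057.
P = 1290 × 0.17057 = 220.04 hPa.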